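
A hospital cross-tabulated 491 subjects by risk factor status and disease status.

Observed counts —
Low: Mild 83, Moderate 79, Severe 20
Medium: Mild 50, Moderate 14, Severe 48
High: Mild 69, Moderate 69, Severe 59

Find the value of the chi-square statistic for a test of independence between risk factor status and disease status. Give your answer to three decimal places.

52.835

Row totals: 182, 112, 197. Column totals: 202, 162, 127. Grand total N = 491.
Expected counts (row total × column total / N):
  Low, Mild: 182×202/491 = 74.87576
  Low, Moderate: 182×162/491 = 60.04888
  Low, Severe: 182×127/491 = 47.07536
  Medium, Mild: 112×202/491 = 46.07739
  Medium, Moderate: 112×162/491 = 36.95316
  Medium, Severe: 112×127/491 = 28.96945
  High, Mild: 197×202/491 = 81.04684
  High, Moderate: 197×162/491 = 64.99796
  High, Severe: 197×127/491 = 50.95519
Contributions (O − E)²/E:
  (83 − 74.87576)²/74.87576 = 0.8815
  (79 − 60.04888)²/60.04888 = 5.9809
  (20 − 47.07536)²/47.07536 = 15.5724
  (50 − 46.07739)²/46.07739 = 0.3339
  (14 − 36.95316)²/36.95316 = 14.2572
  (48 − 28.96945)²/28.96945 = 12.5015
  (69 − 81.04684)²/81.04684 = 1.7906
  (69 − 64.99796)²/64.99796 = 0.2464
  (59 − 50.95519)²/50.95519 = 1.2701
χ² = 0.8815 + 5.9809 + 15.5724 + 0.3339 + 14.2572 + 12.5015 + 1.7906 + 0.2464 + 1.2701 = 52.835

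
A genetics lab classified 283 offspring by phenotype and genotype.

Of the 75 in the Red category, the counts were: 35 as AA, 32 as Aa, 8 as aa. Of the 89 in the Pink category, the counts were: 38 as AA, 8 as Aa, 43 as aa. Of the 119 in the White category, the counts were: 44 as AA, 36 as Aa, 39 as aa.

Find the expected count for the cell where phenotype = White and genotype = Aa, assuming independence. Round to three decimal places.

31.958

Row total (White) = 119; column total (Aa) = 76; grand total N = 283.
Expected count = (row total × column total) / N = 119 × 76 / 283 = 31.958.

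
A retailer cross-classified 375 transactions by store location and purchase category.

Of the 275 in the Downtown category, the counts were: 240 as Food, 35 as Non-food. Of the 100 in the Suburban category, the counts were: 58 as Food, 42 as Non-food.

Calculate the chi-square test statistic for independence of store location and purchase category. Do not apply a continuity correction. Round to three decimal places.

Row totals: 275, 100. Column totals: 298, 77. Grand total N = 375.
Expected counts (row total × column total / N):
  Downtown, Food: 275×298/375 = 218.53333
  Downtown, Non-food: 275×77/375 = 56.46667
  Suburban, Food: 100×298/375 = 79.46667
  Suburban, Non-food: 100×77/375 = 20.53333
Contributions (O − E)²/E:
  (240 − 218.53333)²/218.53333 = 2.1087
  (35 − 56.46667)²/56.46667 = 8.1609
  (58 − 79.46667)²/79.46667 = 5.7989
  (42 − 20.53333)²/20.53333 = 22.4424
χ² = 2.1087 + 8.1609 + 5.7989 + 22.4424 = 38.511

38.511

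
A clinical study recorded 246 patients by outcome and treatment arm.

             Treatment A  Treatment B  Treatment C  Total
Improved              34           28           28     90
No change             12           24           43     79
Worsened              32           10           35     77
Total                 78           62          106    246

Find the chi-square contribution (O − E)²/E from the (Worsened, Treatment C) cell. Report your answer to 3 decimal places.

Row total (Worsened) = 77; column total (Treatment C) = 106; N = 246.
Expected count E = 77 × 106 / 246 = 33.1789.
Contribution = (O − E)²/E = (35 − 33.1789)² / 33.1789 = 0.100.

0.100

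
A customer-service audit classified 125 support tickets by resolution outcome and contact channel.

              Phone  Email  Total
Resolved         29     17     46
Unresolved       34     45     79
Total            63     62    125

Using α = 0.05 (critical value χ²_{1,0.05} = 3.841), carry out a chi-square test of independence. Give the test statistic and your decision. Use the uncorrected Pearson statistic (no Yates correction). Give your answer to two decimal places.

Grand total N = 125.
Expected counts (row total × column total / N):
  Resolved, Phone: 46×63/125 = 23.184
  Resolved, Email: 46×62/125 = 22.816
  Unresolved, Phone: 79×63/125 = 39.816
  Unresolved, Email: 79×62/125 = 39.184
Contributions (O − E)²/E:
  (29 − 23.184)²/23.184 = 1.4590
  (17 − 22.816)²/22.816 = 1.4825
  (34 − 39.816)²/39.816 = 0.8496
  (45 − 39.184)²/39.184 = 0.8633
χ² = 1.4590 + 1.4825 + 0.8496 + 0.8633 = 4.65
df = (2−1)(2−1) = 1. Since 4.65 > 3.841, reject the null hypothesis of independence at α = 0.05.

4.65; reject H₀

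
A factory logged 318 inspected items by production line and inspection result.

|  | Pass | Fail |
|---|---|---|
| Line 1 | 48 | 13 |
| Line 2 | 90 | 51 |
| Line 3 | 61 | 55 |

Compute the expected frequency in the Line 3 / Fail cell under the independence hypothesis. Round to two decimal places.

43.41

Row total (Line 3) = 116; column total (Fail) = 119; grand total N = 318.
Expected count = (row total × column total) / N = 116 × 119 / 318 = 43.41.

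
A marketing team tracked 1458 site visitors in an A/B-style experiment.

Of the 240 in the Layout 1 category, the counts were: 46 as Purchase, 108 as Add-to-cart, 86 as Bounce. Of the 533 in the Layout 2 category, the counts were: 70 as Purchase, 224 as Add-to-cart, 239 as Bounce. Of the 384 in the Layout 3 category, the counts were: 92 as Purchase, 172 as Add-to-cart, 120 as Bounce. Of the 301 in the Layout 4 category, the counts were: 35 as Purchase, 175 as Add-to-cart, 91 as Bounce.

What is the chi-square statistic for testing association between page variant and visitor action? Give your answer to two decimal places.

Row totals: 240, 533, 384, 301. Column totals: 243, 679, 536. Grand total N = 1458.
Expected counts (row total × column total / N):
  Layout 1, Purchase: 240×243/1458 = 40.000
  Layout 1, Add-to-cart: 240×679/1458 = 111.770
  Layout 1, Bounce: 240×536/1458 = 88.230
  Layout 2, Purchase: 533×243/1458 = 88.833
  Layout 2, Add-to-cart: 533×679/1458 = 248.222
  Layout 2, Bounce: 533×536/1458 = 195.945
  Layout 3, Purchase: 384×243/1458 = 64.000
  Layout 3, Add-to-cart: 384×679/1458 = 178.831
  Layout 3, Bounce: 384×536/1458 = 141.169
  Layout 4, Purchase: 301×243/1458 = 50.167
  Layout 4, Add-to-cart: 301×679/1458 = 140.178
  Layout 4, Bounce: 301×536/1458 = 110.656
Contributions (O − E)²/E:
  (46 − 40.000)²/40.000 = 0.9000
  (108 − 111.770)²/111.770 = 0.1272
  (86 − 88.230)²/88.230 = 0.0564
  (70 − 88.833)²/88.833 = 3.9927
  (224 − 248.222)²/248.222 = 2.3636
  (239 − 195.945)²/195.945 = 9.4605
  (92 − 64.000)²/64.000 = 12.2500
  (172 − 178.831)²/178.831 = 0.2609
  (120 − 141.169)²/141.169 = 3.1744
  (35 − 50.167)²/50.167 = 4.5854
  (175 − 140.178)²/140.178 = 8.6502
  (91 − 110.656)²/110.656 = 3.4915
χ² = 0.9000 + 0.1272 + 0.0564 + 3.9927 + 2.3636 + 9.4605 + 12.2500 + 0.2609 + 3.1744 + 4.5854 + 8.6502 + 3.4915 = 49.31

49.31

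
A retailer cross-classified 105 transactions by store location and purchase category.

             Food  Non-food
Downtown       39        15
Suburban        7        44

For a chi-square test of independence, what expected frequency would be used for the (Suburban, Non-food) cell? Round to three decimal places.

Row total (Suburban) = 51; column total (Non-food) = 59; grand total N = 105.
Expected count = (row total × column total) / N = 51 × 59 / 105 = 28.657.

28.657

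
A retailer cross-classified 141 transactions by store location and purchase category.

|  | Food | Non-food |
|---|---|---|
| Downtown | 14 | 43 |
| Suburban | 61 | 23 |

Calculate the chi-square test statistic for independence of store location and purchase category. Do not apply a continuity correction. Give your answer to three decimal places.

Row totals: 57, 84. Column totals: 75, 66. Grand total N = 141.
Expected counts (row total × column total / N):
  Downtown, Food: 57×75/141 = 30.3191
  Downtown, Non-food: 57×66/141 = 26.6809
  Suburban, Food: 84×75/141 = 44.6809
  Suburban, Non-food: 84×66/141 = 39.3191
Contributions (O − E)²/E:
  (14 − 30.3191)²/30.3191 = 8.7837
  (43 − 26.6809)²/26.6809 = 9.9814
  (61 − 44.6809)²/44.6809 = 5.9603
  (23 − 39.3191)²/39.3191 = 6.7731
χ² = 8.7837 + 9.9814 + 5.9603 + 6.7731 = 31.499

31.499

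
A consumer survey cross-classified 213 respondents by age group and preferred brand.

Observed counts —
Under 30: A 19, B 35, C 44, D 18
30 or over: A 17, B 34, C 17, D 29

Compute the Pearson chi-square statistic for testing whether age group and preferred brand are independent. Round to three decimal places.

Row totals: 116, 97. Column totals: 36, 69, 61, 47. Grand total N = 213.
Expected counts (row total × column total / N):
  Under 30, A: 116×36/213 = 19.6056
  Under 30, B: 116×69/213 = 37.5775
  Under 30, C: 116×61/213 = 33.2207
  Under 30, D: 116×47/213 = 25.5962
  30 or over, A: 97×36/213 = 16.3944
  30 or over, B: 97×69/213 = 31.4225
  30 or over, C: 97×61/213 = 27.7793
  30 or over, D: 97×47/213 = 21.4038
Contributions (O − E)²/E:
  (19 − 19.6056)²/19.6056 = 0.0187
  (35 − 37.5775)²/37.5775 = 0.1768
  (44 − 33.2207)²/33.2207 = 3.4976
  (18 − 25.5962)²/25.5962 = 2.2543
  (17 − 16.3944)²/16.3944 = 0.0224
  (34 − 31.4225)²/31.4225 = 0.2114
  (17 − 27.7793)²/27.7793 = 4.1827
  (29 − 21.4038)²/21.4038 = 2.6959
χ² = 0.0187 + 0.1768 + 3.4976 + 2.2543 + 0.0224 + 0.2114 + 4.1827 + 2.6959 = 13.060

13.060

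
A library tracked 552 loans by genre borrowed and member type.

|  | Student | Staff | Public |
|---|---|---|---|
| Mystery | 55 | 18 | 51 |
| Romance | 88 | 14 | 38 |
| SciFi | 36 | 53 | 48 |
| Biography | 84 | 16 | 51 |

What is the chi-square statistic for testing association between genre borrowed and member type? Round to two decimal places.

68.32

Row totals: 124, 140, 137, 151. Column totals: 263, 101, 188. Grand total N = 552.
Expected counts (row total × column total / N):
  Mystery, Student: 124×263/552 = 59.080
  Mystery, Staff: 124×101/552 = 22.688
  Mystery, Public: 124×188/552 = 42.232
  Romance, Student: 140×263/552 = 66.703
  Romance, Staff: 140×101/552 = 25.616
  Romance, Public: 140×188/552 = 47.681
  SciFi, Student: 137×263/552 = 65.274
  SciFi, Staff: 137×101/552 = 25.067
  SciFi, Public: 137×188/552 = 46.659
  Biography, Student: 151×263/552 = 71.944
  Biography, Staff: 151×101/552 = 27.629
  Biography, Public: 151×188/552 = 51.428
Contributions (O − E)²/E:
  (55 − 59.080)²/59.080 = 0.2818
  (18 − 22.688)²/22.688 = 0.9687
  (51 − 42.232)²/42.232 = 1.8204
  (88 − 66.703)²/66.703 = 6.7997
  (14 − 25.616)²/25.616 = 5.2675
  (38 − 47.681)²/47.681 = 1.9656
  (36 − 65.274)²/65.274 = 13.1288
  (53 − 25.067)²/25.067 = 31.1267
  (48 − 46.659)²/46.659 = 0.0385
  (84 − 71.944)²/71.944 = 2.0203
  (16 − 27.629)²/27.629 = 4.8946
  (51 − 51.428)²/51.428 = 0.0036
χ² = 0.2818 + 0.9687 + 1.8204 + 6.7997 + 5.2675 + 1.9656 + 13.1288 + 31.1267 + 0.0385 + 2.0203 + 4.8946 + 0.0036 = 68.32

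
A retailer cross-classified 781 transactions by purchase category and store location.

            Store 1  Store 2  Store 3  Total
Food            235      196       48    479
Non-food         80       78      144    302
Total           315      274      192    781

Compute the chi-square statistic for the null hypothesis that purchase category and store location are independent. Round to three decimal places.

142.281

Grand total N = 781.
Expected counts (row total × column total / N):
  Food, Store 1: 479×315/781 = 193.1946
  Food, Store 2: 479×274/781 = 168.0487
  Food, Store 3: 479×192/781 = 117.7567
  Non-food, Store 1: 302×315/781 = 121.8054
  Non-food, Store 2: 302×274/781 = 105.9513
  Non-food, Store 3: 302×192/781 = 74.2433
Contributions (O − E)²/E:
  (235 − 193.1946)²/193.1946 = 9.0463
  (196 − 168.0487)²/168.0487 = 4.6491
  (48 − 117.7567)²/117.7567 = 41.3225
  (80 − 121.8054)²/121.8054 = 14.3482
  (78 − 105.9513)²/105.9513 = 7.3739
  (144 − 74.2433)²/74.2433 = 65.5412
χ² = 9.0463 + 4.6491 + 41.3225 + 14.3482 + 7.3739 + 65.5412 = 142.281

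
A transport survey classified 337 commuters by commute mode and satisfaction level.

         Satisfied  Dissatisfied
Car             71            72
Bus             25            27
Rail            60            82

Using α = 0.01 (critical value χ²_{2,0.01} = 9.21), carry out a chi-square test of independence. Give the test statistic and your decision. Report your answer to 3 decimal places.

1.647; fail to reject H₀

Row totals: 143, 52, 142. Column totals: 156, 181. Grand total N = 337.
Expected counts (row total × column total / N):
  Car, Satisfied: 143×156/337 = 66.1958
  Car, Dissatisfied: 143×181/337 = 76.8042
  Bus, Satisfied: 52×156/337 = 24.0712
  Bus, Dissatisfied: 52×181/337 = 27.9288
  Rail, Satisfied: 142×156/337 = 65.7329
  Rail, Dissatisfied: 142×181/337 = 76.2671
Contributions (O − E)²/E:
  (71 − 66.1958)²/66.1958 = 0.3487
  (72 − 76.8042)²/76.8042 = 0.3005
  (25 − 24.0712)²/24.0712 = 0.0358
  (27 − 27.9288)²/27.9288 = 0.0309
  (60 − 65.7329)²/65.7329 = 0.5000
  (82 − 76.2671)²/76.2671 = 0.4309
χ² = 0.3487 + 0.3005 + 0.0358 + 0.0309 + 0.5000 + 0.4309 = 1.647
df = (3−1)(2−1) = 2. Since 1.647 < 9.21, fail to reject the null hypothesis of independence at α = 0.01.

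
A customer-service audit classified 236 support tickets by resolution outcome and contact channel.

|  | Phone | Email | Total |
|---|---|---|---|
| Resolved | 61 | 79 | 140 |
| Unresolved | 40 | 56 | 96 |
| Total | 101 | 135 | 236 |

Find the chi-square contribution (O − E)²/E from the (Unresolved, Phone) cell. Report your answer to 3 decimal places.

Row total (Unresolved) = 96; column total (Phone) = 101; N = 236.
Expected count E = 96 × 101 / 236 = 41.0847.
Contribution = (O − E)²/E = (40 − 41.0847)² / 41.0847 = 0.029.

0.029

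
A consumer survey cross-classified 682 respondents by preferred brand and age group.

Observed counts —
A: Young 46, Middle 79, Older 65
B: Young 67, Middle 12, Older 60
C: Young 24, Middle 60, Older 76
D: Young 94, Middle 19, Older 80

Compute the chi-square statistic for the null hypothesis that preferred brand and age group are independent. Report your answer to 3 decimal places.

110.651

Row totals: 190, 139, 160, 193. Column totals: 231, 170, 281. Grand total N = 682.
Expected counts (row total × column total / N):
  A, Young: 190×231/682 = 64.3548
  A, Middle: 190×170/682 = 47.3607
  A, Older: 190×281/682 = 78.2845
  B, Young: 139×231/682 = 47.0806
  B, Middle: 139×170/682 = 34.6481
  B, Older: 139×281/682 = 57.2713
  C, Young: 160×231/682 = 54.1935
  C, Middle: 160×170/682 = 39.8827
  C, Older: 160×281/682 = 65.9238
  D, Young: 193×231/682 = 65.3710
  D, Middle: 193×170/682 = 48.1085
  D, Older: 193×281/682 = 79.5205
Contributions (O − E)²/E:
  (46 − 64.3548)²/64.3548 = 5.2350
  (79 − 47.3607)²/47.3607 = 21.1366
  (65 − 78.2845)²/78.2845 = 2.2543
  (67 − 47.0806)²/47.0806 = 8.4277
  (12 − 34.6481)²/34.6481 = 14.8042
  (60 − 57.2713)²/57.2713 = 0.1300
  (24 − 54.1935)²/54.1935 = 16.8221
  (60 − 39.8827)²/39.8827 = 10.1474
  (76 − 65.9238)²/65.9238 = 1.5401
  (94 − 65.3710)²/65.3710 = 12.5380
  (19 − 48.1085)²/48.1085 = 17.6124
  (80 − 79.5205)²/79.5205 = 0.0029
χ² = 5.2350 + 21.1366 + 2.2543 + 8.4277 + 14.8042 + 0.1300 + 16.8221 + 10.1474 + 1.5401 + 12.5380 + 17.6124 + 0.0029 = 110.651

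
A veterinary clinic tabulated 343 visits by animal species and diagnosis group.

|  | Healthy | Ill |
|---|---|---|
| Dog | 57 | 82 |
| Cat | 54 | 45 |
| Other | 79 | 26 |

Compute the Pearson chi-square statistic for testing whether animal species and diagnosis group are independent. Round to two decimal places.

Row totals: 139, 99, 105. Column totals: 190, 153. Grand total N = 343.
Expected counts (row total × column total / N):
  Dog, Healthy: 139×190/343 = 76.997
  Dog, Ill: 139×153/343 = 62.003
  Cat, Healthy: 99×190/343 = 54.840
  Cat, Ill: 99×153/343 = 44.160
  Other, Healthy: 105×190/343 = 58.163
  Other, Ill: 105×153/343 = 46.837
Contributions (O − E)²/E:
  (57 − 76.997)²/76.997 = 5.1934
  (82 − 62.003)²/62.003 = 6.4494
  (54 − 54.840)²/54.840 = 0.0129
  (45 − 44.160)²/44.160 = 0.0160
  (79 − 58.163)²/58.163 = 7.4649
  (26 − 46.837)²/46.837 = 9.2700
χ² = 5.1934 + 6.4494 + 0.0129 + 0.0160 + 7.4649 + 9.2700 = 28.41

28.41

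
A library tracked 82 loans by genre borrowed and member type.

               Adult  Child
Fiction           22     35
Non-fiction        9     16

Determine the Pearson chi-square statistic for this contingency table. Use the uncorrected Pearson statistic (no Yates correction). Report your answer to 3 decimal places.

0.050

Row totals: 57, 25. Column totals: 31, 51. Grand total N = 82.
Expected counts (row total × column total / N):
  Fiction, Adult: 57×31/82 = 21.5488
  Fiction, Child: 57×51/82 = 35.4512
  Non-fiction, Adult: 25×31/82 = 9.4512
  Non-fiction, Child: 25×51/82 = 15.5488
Contributions (O − E)²/E:
  (22 − 21.5488)²/21.5488 = 0.0094
  (35 − 35.4512)²/35.4512 = 0.0057
  (9 − 9.4512)²/9.4512 = 0.0215
  (16 − 15.5488)²/15.5488 = 0.0131
χ² = 0.0094 + 0.0057 + 0.0215 + 0.0131 = 0.050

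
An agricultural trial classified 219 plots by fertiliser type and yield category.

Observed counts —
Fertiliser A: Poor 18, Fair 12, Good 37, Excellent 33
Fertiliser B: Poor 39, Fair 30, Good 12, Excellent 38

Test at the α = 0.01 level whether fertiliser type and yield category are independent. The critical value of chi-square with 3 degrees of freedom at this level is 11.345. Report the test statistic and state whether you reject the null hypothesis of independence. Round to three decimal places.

Row totals: 100, 119. Column totals: 57, 42, 49, 71. Grand total N = 219.
Expected counts (row total × column total / N):
  Fertiliser A, Poor: 100×57/219 = 26.0274
  Fertiliser A, Fair: 100×42/219 = 19.1781
  Fertiliser A, Good: 100×49/219 = 22.3744
  Fertiliser A, Excellent: 100×71/219 = 32.4201
  Fertiliser B, Poor: 119×57/219 = 30.9726
  Fertiliser B, Fair: 119×42/219 = 22.8219
  Fertiliser B, Good: 119×49/219 = 26.6256
  Fertiliser B, Excellent: 119×71/219 = 38.5799
Contributions (O − E)²/E:
  (18 − 26.0274)²/26.0274 = 2.4758
  (12 − 19.1781)²/19.1781 = 2.6867
  (37 − 22.3744)²/22.3744 = 9.5604
  (33 − 32.4201)²/32.4201 = 0.0104
  (39 − 30.9726)²/30.9726 = 2.0805
  (30 − 22.8219)²/22.8219 = 2.2577
  (12 − 26.6256)²/26.6256 = 8.0339
  (38 − 38.5799)²/38.5799 = 0.0087
χ² = 2.4758 + 2.6867 + 9.5604 + 0.0104 + 2.0805 + 2.2577 + 8.0339 + 0.0087 = 27.114
df = (2−1)(4−1) = 3. Since 27.114 > 11.345, reject the null hypothesis of independence at α = 0.01.

27.114; reject H₀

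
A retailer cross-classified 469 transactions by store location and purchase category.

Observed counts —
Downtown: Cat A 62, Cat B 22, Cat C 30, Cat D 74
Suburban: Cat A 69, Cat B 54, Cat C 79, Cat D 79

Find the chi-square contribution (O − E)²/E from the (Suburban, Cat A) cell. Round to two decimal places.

Row total (Suburban) = 281; column total (Cat A) = 131; N = 469.
Expected count E = 281 × 131 / 469 = 78.488.
Contribution = (O − E)²/E = (69 − 78.488)² / 78.488 = 1.15.

1.15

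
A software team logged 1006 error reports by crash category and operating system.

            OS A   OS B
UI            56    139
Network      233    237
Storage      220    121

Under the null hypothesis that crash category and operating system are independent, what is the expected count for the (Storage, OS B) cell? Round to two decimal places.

168.47

Row total (Storage) = 341; column total (OS B) = 497; grand total N = 1006.
Expected count = (row total × column total) / N = 341 × 497 / 1006 = 168.47.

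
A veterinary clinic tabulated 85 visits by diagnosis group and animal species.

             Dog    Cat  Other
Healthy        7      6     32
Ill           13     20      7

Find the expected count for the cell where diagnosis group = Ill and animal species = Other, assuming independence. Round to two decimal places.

Row total (Ill) = 40; column total (Other) = 39; grand total N = 85.
Expected count = (row total × column total) / N = 40 × 39 / 85 = 18.35.

18.35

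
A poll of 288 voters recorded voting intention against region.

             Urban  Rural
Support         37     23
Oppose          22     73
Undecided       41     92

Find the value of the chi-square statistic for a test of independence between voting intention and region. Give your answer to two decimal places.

25.71

Row totals: 60, 95, 133. Column totals: 100, 188. Grand total N = 288.
Expected counts (row total × column total / N):
  Support, Urban: 60×100/288 = 20.8333
  Support, Rural: 60×188/288 = 39.1667
  Oppose, Urban: 95×100/288 = 32.9861
  Oppose, Rural: 95×188/288 = 62.0139
  Undecided, Urban: 133×100/288 = 46.1806
  Undecided, Rural: 133×188/288 = 86.8194
Contributions (O − E)²/E:
  (37 − 20.8333)²/20.8333 = 12.5454
  (23 − 39.1667)²/39.1667 = 6.6731
  (22 − 32.9861)²/32.9861 = 3.6589
  (73 − 62.0139)²/62.0139 = 1.9462
  (41 − 46.1806)²/46.1806 = 0.5812
  (92 − 86.8194)²/86.8194 = 0.3091
χ² = 12.5454 + 6.6731 + 3.6589 + 1.9462 + 0.5812 + 0.3091 = 25.71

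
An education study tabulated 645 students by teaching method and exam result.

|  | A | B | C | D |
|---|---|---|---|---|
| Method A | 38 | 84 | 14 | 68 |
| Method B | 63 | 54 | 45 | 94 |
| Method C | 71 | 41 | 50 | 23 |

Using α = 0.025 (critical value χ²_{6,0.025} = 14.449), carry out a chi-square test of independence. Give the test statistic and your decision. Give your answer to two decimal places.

Row totals: 204, 256, 185. Column totals: 172, 179, 109, 185. Grand total N = 645.
Expected counts (row total × column total / N):
  Method A, A: 204×172/645 = 54.400
  Method A, B: 204×179/645 = 56.614
  Method A, C: 204×109/645 = 34.474
  Method A, D: 204×185/645 = 58.512
  Method B, A: 256×172/645 = 68.267
  Method B, B: 256×179/645 = 71.045
  Method B, C: 256×109/645 = 43.262
  Method B, D: 256×185/645 = 73.426
  Method C, A: 185×172/645 = 49.333
  Method C, B: 185×179/645 = 51.341
  Method C, C: 185×109/645 = 31.264
  Method C, D: 185×185/645 = 53.062
Contributions (O − E)²/E:
  (38 − 54.400)²/54.400 = 4.9441
  (84 − 56.614)²/56.614 = 13.2475
  (14 − 34.474)²/34.474 = 12.1594
  (68 − 58.512)²/58.512 = 1.5385
  (63 − 68.267)²/68.267 = 0.4064
  (54 − 71.045)²/71.045 = 4.0894
  (45 − 43.262)²/43.262 = 0.0698
  (94 − 73.426)²/73.426 = 5.7648
  (71 − 49.333)²/49.333 = 9.5161
  (41 − 51.341)²/51.341 = 2.0829
  (50 − 31.264)²/31.264 = 11.2282
  (23 − 53.062)²/53.062 = 17.0315
χ² = 4.9441 + 13.2475 + 12.1594 + 1.5385 + 0.4064 + 4.0894 + 0.0698 + 5.7648 + 9.5161 + 2.0829 + 11.2282 + 17.0315 = 82.08
df = (3−1)(4−1) = 6. Since 82.08 > 14.449, reject the null hypothesis of independence at α = 0.025.

82.08; reject H₀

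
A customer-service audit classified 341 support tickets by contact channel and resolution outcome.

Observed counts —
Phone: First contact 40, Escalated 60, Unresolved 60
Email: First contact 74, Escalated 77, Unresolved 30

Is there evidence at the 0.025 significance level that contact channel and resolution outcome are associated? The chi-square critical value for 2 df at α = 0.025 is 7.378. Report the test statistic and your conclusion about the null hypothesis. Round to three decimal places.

Row totals: 160, 181. Column totals: 114, 137, 90. Grand total N = 341.
Expected counts (row total × column total / N):
  Phone, First contact: 160×114/341 = 53.48974
  Phone, Escalated: 160×137/341 = 64.28152
  Phone, Unresolved: 160×90/341 = 42.22874
  Email, First contact: 181×114/341 = 60.51026
  Email, Escalated: 181×137/341 = 72.71848
  Email, Unresolved: 181×90/341 = 47.77126
Contributions (O − E)²/E:
  (40 − 53.48974)²/53.48974 = 3.4020
  (60 − 64.28152)²/64.28152 = 0.2852
  (60 − 42.22874)²/42.22874 = 7.4787
  (74 − 60.51026)²/60.51026 = 3.0073
  (77 − 72.71848)²/72.71848 = 0.2521
  (30 − 47.77126)²/47.77126 = 6.6110
χ² = 3.4020 + 0.2852 + 7.4787 + 3.0073 + 0.2521 + 6.6110 = 21.036
df = (2−1)(3−1) = 2. Since 21.036 > 7.378, reject the null hypothesis of independence at α = 0.025.

21.036; reject H₀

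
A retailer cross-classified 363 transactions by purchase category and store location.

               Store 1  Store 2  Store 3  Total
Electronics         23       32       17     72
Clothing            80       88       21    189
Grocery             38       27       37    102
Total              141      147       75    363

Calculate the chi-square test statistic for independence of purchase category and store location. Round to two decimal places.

29.17

Grand total N = 363.
Expected counts (row total × column total / N):
  Electronics, Store 1: 72×141/363 = 27.9669
  Electronics, Store 2: 72×147/363 = 29.1570
  Electronics, Store 3: 72×75/363 = 14.8760
  Clothing, Store 1: 189×141/363 = 73.4132
  Clothing, Store 2: 189×147/363 = 76.5372
  Clothing, Store 3: 189×75/363 = 39.0496
  Grocery, Store 1: 102×141/363 = 39.6198
  Grocery, Store 2: 102×147/363 = 41.3058
  Grocery, Store 3: 102×75/363 = 21.0744
Contributions (O − E)²/E:
  (23 − 27.9669)²/27.9669 = 0.8821
  (32 − 29.1570)²/29.1570 = 0.2772
  (17 − 14.8760)²/14.8760 = 0.3033
  (80 − 73.4132)²/73.4132 = 0.5910
  (88 − 76.5372)²/76.5372 = 1.7168
  (21 − 39.0496)²/39.0496 = 8.3429
  (38 − 39.6198)²/39.6198 = 0.0662
  (27 − 41.3058)²/41.3058 = 4.9547
  (37 − 21.0744)²/21.0744 = 12.0347
χ² = 0.8821 + 0.2772 + 0.3033 + 0.5910 + 1.7168 + 8.3429 + 0.0662 + 4.9547 + 12.0347 = 29.17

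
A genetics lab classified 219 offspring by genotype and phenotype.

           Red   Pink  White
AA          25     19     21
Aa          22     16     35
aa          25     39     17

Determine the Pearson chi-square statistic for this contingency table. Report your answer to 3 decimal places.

17.670

Row totals: 65, 73, 81. Column totals: 72, 74, 73. Grand total N = 219.
Expected counts (row total × column total / N):
  AA, Red: 65×72/219 = 21.3699
  AA, Pink: 65×74/219 = 21.9635
  AA, White: 65×73/219 = 21.6667
  Aa, Red: 73×72/219 = 24.0000
  Aa, Pink: 73×74/219 = 24.6667
  Aa, White: 73×73/219 = 24.3333
  aa, Red: 81×72/219 = 26.6301
  aa, Pink: 81×74/219 = 27.3699
  aa, White: 81×73/219 = 27.0000
Contributions (O − E)²/E:
  (25 − 21.3699)²/21.3699 = 0.6166
  (19 − 21.9635)²/21.9635 = 0.3999
  (21 − 21.6667)²/21.6667 = 0.0205
  (22 − 24.0000)²/24.0000 = 0.1667
  (16 − 24.6667)²/24.6667 = 3.0451
  (35 − 24.3333)²/24.3333 = 4.6758
  (25 − 26.6301)²/26.6301 = 0.0998
  (39 − 27.3699)²/27.3699 = 4.9419
  (17 − 27.0000)²/27.0000 = 3.7037
χ² = 0.6166 + 0.3999 + 0.0205 + 0.1667 + 3.0451 + 4.6758 + 0.0998 + 4.9419 + 3.7037 = 17.670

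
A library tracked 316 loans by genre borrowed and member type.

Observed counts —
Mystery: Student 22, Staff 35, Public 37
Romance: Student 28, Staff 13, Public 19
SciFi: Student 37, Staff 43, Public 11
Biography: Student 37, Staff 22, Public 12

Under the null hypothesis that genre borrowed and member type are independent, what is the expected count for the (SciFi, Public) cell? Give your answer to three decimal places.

Row total (SciFi) = 91; column total (Public) = 79; grand total N = 316.
Expected count = (row total × column total) / N = 91 × 79 / 316 = 22.750.

22.750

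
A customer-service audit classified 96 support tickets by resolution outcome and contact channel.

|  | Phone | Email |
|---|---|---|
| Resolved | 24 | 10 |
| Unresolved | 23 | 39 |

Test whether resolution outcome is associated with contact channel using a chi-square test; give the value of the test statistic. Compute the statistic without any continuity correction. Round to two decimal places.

Row totals: 34, 62. Column totals: 47, 49. Grand total N = 96.
Expected counts (row total × column total / N):
  Resolved, Phone: 34×47/96 = 16.646
  Resolved, Email: 34×49/96 = 17.354
  Unresolved, Phone: 62×47/96 = 30.354
  Unresolved, Email: 62×49/96 = 31.646
Contributions (O − E)²/E:
  (24 − 16.646)²/16.646 = 3.2489
  (10 − 17.354)²/17.354 = 3.1164
  (23 − 30.354)²/30.354 = 1.7817
  (39 − 31.646)²/31.646 = 1.7089
χ² = 3.2489 + 3.1164 + 1.7817 + 1.7089 = 9.86

9.86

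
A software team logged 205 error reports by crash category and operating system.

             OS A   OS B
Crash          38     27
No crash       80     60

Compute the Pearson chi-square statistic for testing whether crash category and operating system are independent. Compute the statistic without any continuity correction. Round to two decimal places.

0.03

Row totals: 65, 140. Column totals: 118, 87. Grand total N = 205.
Expected counts (row total × column total / N):
  Crash, OS A: 65×118/205 = 37.415
  Crash, OS B: 65×87/205 = 27.585
  No crash, OS A: 140×118/205 = 80.585
  No crash, OS B: 140×87/205 = 59.415
Contributions (O − E)²/E:
  (38 − 37.415)²/37.415 = 0.0091
  (27 − 27.585)²/27.585 = 0.0124
  (80 − 80.585)²/80.585 = 0.0042
  (60 − 59.415)²/59.415 = 0.0058
χ² = 0.0091 + 0.0124 + 0.0042 + 0.0058 = 0.03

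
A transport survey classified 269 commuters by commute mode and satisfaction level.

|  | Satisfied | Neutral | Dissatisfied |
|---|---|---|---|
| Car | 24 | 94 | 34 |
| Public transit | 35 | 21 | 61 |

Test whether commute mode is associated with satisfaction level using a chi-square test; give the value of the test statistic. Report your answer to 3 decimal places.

Row totals: 152, 117. Column totals: 59, 115, 95. Grand total N = 269.
Expected counts (row total × column total / N):
  Car, Satisfied: 152×59/269 = 33.3383
  Car, Neutral: 152×115/269 = 64.9814
  Car, Dissatisfied: 152×95/269 = 53.6803
  Public transit, Satisfied: 117×59/269 = 25.6617
  Public transit, Neutral: 117×115/269 = 50.0186
  Public transit, Dissatisfied: 117×95/269 = 41.3197
Contributions (O − E)²/E:
  (24 − 33.3383)²/33.3383 = 2.6157
  (94 − 64.9814)²/64.9814 = 12.9588
  (34 − 53.6803)²/53.6803 = 7.2152
  (35 − 25.6617)²/25.6617 = 3.3982
  (21 − 50.0186)²/50.0186 = 16.8353
  (61 − 41.3197)²/41.3197 = 9.3736
χ² = 2.6157 + 12.9588 + 7.2152 + 3.3982 + 16.8353 + 9.3736 = 52.397

52.397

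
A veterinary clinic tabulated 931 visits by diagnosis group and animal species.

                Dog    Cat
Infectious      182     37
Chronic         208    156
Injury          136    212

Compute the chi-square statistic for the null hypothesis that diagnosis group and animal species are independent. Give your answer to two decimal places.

106.10

Row totals: 219, 364, 348. Column totals: 526, 405. Grand total N = 931.
Expected counts (row total × column total / N):
  Infectious, Dog: 219×526/931 = 123.731
  Infectious, Cat: 219×405/931 = 95.269
  Chronic, Dog: 364×526/931 = 205.654
  Chronic, Cat: 364×405/931 = 158.346
  Injury, Dog: 348×526/931 = 196.614
  Injury, Cat: 348×405/931 = 151.386
Contributions (O − E)²/E:
  (182 − 123.731)²/123.731 = 27.4408
  (37 − 95.269)²/95.269 = 35.6388
  (208 − 205.654)²/205.654 = 0.0268
  (156 − 158.346)²/158.346 = 0.0348
  (136 − 196.614)²/196.614 = 18.6866
  (212 − 151.386)²/151.386 = 24.2695
χ² = 27.4408 + 35.6388 + 0.0268 + 0.0348 + 18.6866 + 24.2695 = 106.10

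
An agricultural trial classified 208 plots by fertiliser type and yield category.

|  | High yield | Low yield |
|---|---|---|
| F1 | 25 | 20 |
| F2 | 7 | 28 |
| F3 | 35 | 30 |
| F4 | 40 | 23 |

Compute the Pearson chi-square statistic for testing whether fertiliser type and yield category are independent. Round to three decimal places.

17.969

Row totals: 45, 35, 65, 63. Column totals: 107, 101. Grand total N = 208.
Expected counts (row total × column total / N):
  F1, High yield: 45×107/208 = 23.1490
  F1, Low yield: 45×101/208 = 21.8510
  F2, High yield: 35×107/208 = 18.0048
  F2, Low yield: 35×101/208 = 16.9952
  F3, High yield: 65×107/208 = 33.4375
  F3, Low yield: 65×101/208 = 31.5625
  F4, High yield: 63×107/208 = 32.4087
  F4, Low yield: 63×101/208 = 30.5913
Contributions (O − E)²/E:
  (25 − 23.1490)²/23.1490 = 0.1480
  (20 − 21.8510)²/21.8510 = 0.1568
  (7 − 18.0048)²/18.0048 = 6.7263
  (28 − 16.9952)²/16.9952 = 7.1259
  (35 − 33.4375)²/33.4375 = 0.0730
  (30 − 31.5625)²/31.5625 = 0.0774
  (40 − 32.4087)²/32.4087 = 1.7782
  (23 − 30.5913)²/30.5913 = 1.8838
χ² = 0.1480 + 0.1568 + 6.7263 + 7.1259 + 0.0730 + 0.0774 + 1.7782 + 1.8838 = 17.969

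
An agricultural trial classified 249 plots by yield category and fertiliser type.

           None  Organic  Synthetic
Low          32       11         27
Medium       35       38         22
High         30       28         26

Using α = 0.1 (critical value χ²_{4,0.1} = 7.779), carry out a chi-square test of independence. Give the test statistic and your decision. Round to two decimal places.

12.29; reject H₀

Row totals: 70, 95, 84. Column totals: 97, 77, 75. Grand total N = 249.
Expected counts (row total × column total / N):
  Low, None: 70×97/249 = 27.269
  Low, Organic: 70×77/249 = 21.647
  Low, Synthetic: 70×75/249 = 21.084
  Medium, None: 95×97/249 = 37.008
  Medium, Organic: 95×77/249 = 29.378
  Medium, Synthetic: 95×75/249 = 28.614
  High, None: 84×97/249 = 32.723
  High, Organic: 84×77/249 = 25.976
  High, Synthetic: 84×75/249 = 25.301
Contributions (O − E)²/E:
  (32 − 27.269)²/27.269 = 0.8208
  (11 − 21.647)²/21.647 = 5.2367
  (27 − 21.084)²/21.084 = 1.6600
  (35 − 37.008)²/37.008 = 0.1090
  (38 − 29.378)²/29.378 = 2.5304
  (22 − 28.614)²/28.614 = 1.5288
  (30 − 32.723)²/32.723 = 0.2266
  (28 − 25.976)²/25.976 = 0.1577
  (26 − 25.301)²/25.301 = 0.0193
χ² = 0.8208 + 5.2367 + 1.6600 + 0.1090 + 2.5304 + 1.5288 + 0.2266 + 0.1577 + 0.0193 = 12.29
df = (3−1)(3−1) = 4. Since 12.29 > 7.779, reject the null hypothesis of independence at α = 0.1.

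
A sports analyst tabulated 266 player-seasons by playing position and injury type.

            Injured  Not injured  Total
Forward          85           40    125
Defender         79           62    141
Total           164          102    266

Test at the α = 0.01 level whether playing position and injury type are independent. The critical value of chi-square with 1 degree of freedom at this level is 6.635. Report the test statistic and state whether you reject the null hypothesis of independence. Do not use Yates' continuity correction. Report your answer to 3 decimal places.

4.017; fail to reject H₀

Grand total N = 266.
Expected counts (row total × column total / N):
  Forward, Injured: 125×164/266 = 77.0677
  Forward, Not injured: 125×102/266 = 47.9323
  Defender, Injured: 141×164/266 = 86.9323
  Defender, Not injured: 141×102/266 = 54.0677
Contributions (O − E)²/E:
  (85 − 77.0677)²/77.0677 = 0.8164
  (40 − 47.9323)²/47.9323 = 1.3127
  (79 − 86.9323)²/86.9323 = 0.7238
  (62 − 54.0677)²/54.0677 = 1.1638
χ² = 0.8164 + 1.3127 + 0.7238 + 1.1638 = 4.017
df = (2−1)(2−1) = 1. Since 4.017 < 6.635, fail to reject the null hypothesis of independence at α = 0.01.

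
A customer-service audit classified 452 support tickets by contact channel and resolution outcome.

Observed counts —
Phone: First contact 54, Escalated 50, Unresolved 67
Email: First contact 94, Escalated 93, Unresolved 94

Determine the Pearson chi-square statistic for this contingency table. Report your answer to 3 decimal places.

1.593

Row totals: 171, 281. Column totals: 148, 143, 161. Grand total N = 452.
Expected counts (row total × column total / N):
  Phone, First contact: 171×148/452 = 55.9912
  Phone, Escalated: 171×143/452 = 54.0996
  Phone, Unresolved: 171×161/452 = 60.9093
  Email, First contact: 281×148/452 = 92.0088
  Email, Escalated: 281×143/452 = 88.9004
  Email, Unresolved: 281×161/452 = 100.0907
Contributions (O − E)²/E:
  (54 − 55.9912)²/55.9912 = 0.0708
  (50 − 54.0996)²/54.0996 = 0.3107
  (67 − 60.9093)²/60.9093 = 0.6090
  (94 − 92.0088)²/92.0088 = 0.0431
  (93 − 88.9004)²/88.9004 = 0.1891
  (94 − 100.0907)²/100.0907 = 0.3706
χ² = 0.0708 + 0.3107 + 0.6090 + 0.0431 + 0.1891 + 0.3706 = 1.593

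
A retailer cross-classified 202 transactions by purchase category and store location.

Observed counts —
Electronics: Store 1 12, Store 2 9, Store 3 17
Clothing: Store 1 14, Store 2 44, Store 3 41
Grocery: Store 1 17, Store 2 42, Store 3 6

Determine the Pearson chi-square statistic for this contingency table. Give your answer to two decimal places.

Row totals: 38, 99, 65. Column totals: 43, 95, 64. Grand total N = 202.
Expected counts (row total × column total / N):
  Electronics, Store 1: 38×43/202 = 8.089
  Electronics, Store 2: 38×95/202 = 17.871
  Electronics, Store 3: 38×64/202 = 12.040
  Clothing, Store 1: 99×43/202 = 21.074
  Clothing, Store 2: 99×95/202 = 46.559
  Clothing, Store 3: 99×64/202 = 31.366
  Grocery, Store 1: 65×43/202 = 13.837
  Grocery, Store 2: 65×95/202 = 30.569
  Grocery, Store 3: 65×64/202 = 20.594
Contributions (O − E)²/E:
  (12 − 8.089)²/8.089 = 1.8910
  (9 − 17.871)²/17.871 = 4.4035
  (17 − 12.040)²/12.040 = 2.0433
  (14 − 21.074)²/21.074 = 2.3746
  (44 − 46.559)²/46.559 = 0.1406
  (41 − 31.366)²/31.366 = 2.9591
  (17 − 13.837)²/13.837 = 0.7230
  (42 − 30.569)²/30.569 = 4.2745
  (6 − 20.594)²/20.594 = 10.3421
χ² = 1.8910 + 4.4035 + 2.0433 + 2.3746 + 0.1406 + 2.9591 + 0.7230 + 4.2745 + 10.3421 = 29.15

29.15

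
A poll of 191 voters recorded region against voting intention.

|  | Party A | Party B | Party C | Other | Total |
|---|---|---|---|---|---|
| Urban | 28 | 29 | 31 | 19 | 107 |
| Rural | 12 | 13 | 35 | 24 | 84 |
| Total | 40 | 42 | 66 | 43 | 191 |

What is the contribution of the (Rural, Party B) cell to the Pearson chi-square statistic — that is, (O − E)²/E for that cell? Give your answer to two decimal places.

Row total (Rural) = 84; column total (Party B) = 42; N = 191.
Expected count E = 84 × 42 / 191 = 18.471.
Contribution = (O − E)²/E = (13 − 18.471)² / 18.471 = 1.62.

1.62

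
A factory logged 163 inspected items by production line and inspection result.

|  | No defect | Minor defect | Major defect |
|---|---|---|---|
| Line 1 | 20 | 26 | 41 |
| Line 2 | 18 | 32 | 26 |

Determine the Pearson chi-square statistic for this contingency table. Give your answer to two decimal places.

3.36

Row totals: 87, 76. Column totals: 38, 58, 67. Grand total N = 163.
Expected counts (row total × column total / N):
  Line 1, No defect: 87×38/163 = 20.282
  Line 1, Minor defect: 87×58/163 = 30.957
  Line 1, Major defect: 87×67/163 = 35.761
  Line 2, No defect: 76×38/163 = 17.718
  Line 2, Minor defect: 76×58/163 = 27.043
  Line 2, Major defect: 76×67/163 = 31.239
Contributions (O − E)²/E:
  (20 − 20.282)²/20.282 = 0.0039
  (26 − 30.957)²/30.957 = 0.7937
  (41 − 35.761)²/35.761 = 0.7675
  (18 − 17.718)²/17.718 = 0.0045
  (32 − 27.043)²/27.043 = 0.9086
  (26 − 31.239)²/31.239 = 0.8786
χ² = 0.0039 + 0.7937 + 0.7675 + 0.0045 + 0.9086 + 0.8786 = 3.36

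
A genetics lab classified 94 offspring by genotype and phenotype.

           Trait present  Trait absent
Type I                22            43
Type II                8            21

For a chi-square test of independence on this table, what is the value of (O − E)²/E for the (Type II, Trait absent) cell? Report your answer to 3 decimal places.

Row total (Type II) = 29; column total (Trait absent) = 64; N = 94.
Expected count E = 29 × 64 / 94 = 19.7447.
Contribution = (O − E)²/E = (21 − 19.7447)² / 19.7447 = 0.080.

0.080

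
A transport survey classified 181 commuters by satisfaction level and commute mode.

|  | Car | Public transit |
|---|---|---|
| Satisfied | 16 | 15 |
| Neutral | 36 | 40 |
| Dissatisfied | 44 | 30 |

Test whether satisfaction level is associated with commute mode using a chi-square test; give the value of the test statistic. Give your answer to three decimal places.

Row totals: 31, 76, 74. Column totals: 96, 85. Grand total N = 181.
Expected counts (row total × column total / N):
  Satisfied, Car: 31×96/181 = 16.4420
  Satisfied, Public transit: 31×85/181 = 14.5580
  Neutral, Car: 76×96/181 = 40.3094
  Neutral, Public transit: 76×85/181 = 35.6906
  Dissatisfied, Car: 74×96/181 = 39.2486
  Dissatisfied, Public transit: 74×85/181 = 34.7514
Contributions (O − E)²/E:
  (16 − 16.4420)²/16.4420 = 0.0119
  (15 − 14.5580)²/14.5580 = 0.0134
  (36 − 40.3094)²/40.3094 = 0.4607
  (40 − 35.6906)²/35.6906 = 0.5203
  (44 − 39.2486)²/39.2486 = 0.5752
  (30 − 34.7514)²/34.7514 = 0.6496
χ² = 0.0119 + 0.0134 + 0.4607 + 0.5203 + 0.5752 + 0.6496 = 2.231

2.231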